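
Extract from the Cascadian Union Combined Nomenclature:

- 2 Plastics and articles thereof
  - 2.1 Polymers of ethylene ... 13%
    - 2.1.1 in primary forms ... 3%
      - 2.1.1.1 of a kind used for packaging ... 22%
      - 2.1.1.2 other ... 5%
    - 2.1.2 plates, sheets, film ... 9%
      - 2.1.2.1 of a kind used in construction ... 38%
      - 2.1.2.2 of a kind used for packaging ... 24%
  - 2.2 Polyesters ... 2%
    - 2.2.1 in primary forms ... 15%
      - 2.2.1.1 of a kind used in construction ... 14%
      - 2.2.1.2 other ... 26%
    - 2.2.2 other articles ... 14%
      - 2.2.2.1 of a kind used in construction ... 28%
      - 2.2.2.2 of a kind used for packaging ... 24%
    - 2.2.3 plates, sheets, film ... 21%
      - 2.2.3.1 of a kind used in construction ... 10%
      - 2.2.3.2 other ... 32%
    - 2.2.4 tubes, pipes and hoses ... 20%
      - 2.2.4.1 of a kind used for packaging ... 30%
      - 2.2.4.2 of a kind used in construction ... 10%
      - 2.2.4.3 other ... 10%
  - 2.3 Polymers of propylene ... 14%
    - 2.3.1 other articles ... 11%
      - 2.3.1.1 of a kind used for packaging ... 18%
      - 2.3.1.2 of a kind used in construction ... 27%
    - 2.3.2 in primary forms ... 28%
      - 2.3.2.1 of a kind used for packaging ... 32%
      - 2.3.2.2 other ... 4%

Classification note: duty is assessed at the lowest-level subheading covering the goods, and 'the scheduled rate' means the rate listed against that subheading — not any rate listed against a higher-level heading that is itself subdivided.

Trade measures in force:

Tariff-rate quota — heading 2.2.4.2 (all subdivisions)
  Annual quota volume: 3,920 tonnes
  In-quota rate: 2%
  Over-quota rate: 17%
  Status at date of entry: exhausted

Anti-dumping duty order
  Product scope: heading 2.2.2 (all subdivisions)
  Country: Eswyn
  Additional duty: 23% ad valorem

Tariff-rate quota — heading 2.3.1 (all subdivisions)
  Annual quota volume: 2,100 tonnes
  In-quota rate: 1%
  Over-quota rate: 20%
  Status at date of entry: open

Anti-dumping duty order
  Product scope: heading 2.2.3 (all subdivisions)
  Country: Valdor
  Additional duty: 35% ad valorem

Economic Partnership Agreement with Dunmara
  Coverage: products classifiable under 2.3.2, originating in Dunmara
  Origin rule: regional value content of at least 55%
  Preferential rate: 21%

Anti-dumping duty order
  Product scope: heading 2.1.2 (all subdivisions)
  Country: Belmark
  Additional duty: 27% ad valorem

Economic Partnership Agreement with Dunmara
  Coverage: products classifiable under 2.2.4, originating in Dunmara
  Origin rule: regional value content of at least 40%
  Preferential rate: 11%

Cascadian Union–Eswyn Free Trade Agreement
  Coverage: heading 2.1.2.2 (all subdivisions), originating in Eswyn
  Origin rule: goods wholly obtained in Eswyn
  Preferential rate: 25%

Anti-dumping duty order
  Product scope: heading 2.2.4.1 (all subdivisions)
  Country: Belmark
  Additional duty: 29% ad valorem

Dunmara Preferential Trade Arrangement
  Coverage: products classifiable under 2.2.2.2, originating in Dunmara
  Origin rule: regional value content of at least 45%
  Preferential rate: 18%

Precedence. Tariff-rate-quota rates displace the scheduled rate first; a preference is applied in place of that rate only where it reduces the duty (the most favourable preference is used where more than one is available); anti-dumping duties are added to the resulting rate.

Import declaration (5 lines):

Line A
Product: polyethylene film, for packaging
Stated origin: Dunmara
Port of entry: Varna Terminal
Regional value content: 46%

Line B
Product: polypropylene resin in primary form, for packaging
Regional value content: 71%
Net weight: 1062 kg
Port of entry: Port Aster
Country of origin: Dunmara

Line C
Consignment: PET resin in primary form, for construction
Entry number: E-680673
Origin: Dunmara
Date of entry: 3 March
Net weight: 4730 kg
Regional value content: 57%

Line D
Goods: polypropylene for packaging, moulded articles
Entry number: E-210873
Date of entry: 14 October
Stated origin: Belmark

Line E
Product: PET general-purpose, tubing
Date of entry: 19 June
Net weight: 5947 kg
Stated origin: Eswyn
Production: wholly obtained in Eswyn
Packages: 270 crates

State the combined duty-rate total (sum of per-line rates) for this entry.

Line A: polyethylene → 2.1; film → 2.1.2; for packaging → 2.1.2.2. Scheduled 24%. Dunmara agreement on 2.3.2: 2.1.2.2 not covered; Dunmara agreement on 2.2.4: 2.1.2.2 not covered; Dunmara agreement on 2.2.2.2: 2.1.2.2 not covered. → 24%.
Line B: polypropylene → 2.3; resin in primary form → 2.3.2; for packaging → 2.3.2.1. Scheduled 32%. Dunmara agreement on 2.3.2: RVC ≥ 55% → 21% available; Dunmara agreement on 2.2.4: 2.3.2.1 not covered; Dunmara agreement on 2.2.2.2: 2.3.2.1 not covered; preferential 21%. → 21%.
Line C: PET → 2.2; resin in primary form → 2.2.1; for construction → 2.2.1.1. Scheduled 14%. Dunmara agreement on 2.3.2: 2.2.1.1 not covered; Dunmara agreement on 2.2.4: 2.2.1.1 not covered; Dunmara agreement on 2.2.2.2: 2.2.1.1 not covered. → 14%.
Line D: polypropylene → 2.3; moulded articles → 2.3.1; for packaging → 2.3.1.1. Scheduled 18%. quota on 2.3.1 open → in-quota 1%. → 1%.
Line E: PET → 2.2; tubing → 2.2.4; general-purpose → 2.2.4.3. Scheduled 10%. Eswyn agreement on 2.1.2.2: 2.2.4.3 not covered. → 10%.
Sum: 24% + 21% + 14% + 1% + 10% = 70%.

70%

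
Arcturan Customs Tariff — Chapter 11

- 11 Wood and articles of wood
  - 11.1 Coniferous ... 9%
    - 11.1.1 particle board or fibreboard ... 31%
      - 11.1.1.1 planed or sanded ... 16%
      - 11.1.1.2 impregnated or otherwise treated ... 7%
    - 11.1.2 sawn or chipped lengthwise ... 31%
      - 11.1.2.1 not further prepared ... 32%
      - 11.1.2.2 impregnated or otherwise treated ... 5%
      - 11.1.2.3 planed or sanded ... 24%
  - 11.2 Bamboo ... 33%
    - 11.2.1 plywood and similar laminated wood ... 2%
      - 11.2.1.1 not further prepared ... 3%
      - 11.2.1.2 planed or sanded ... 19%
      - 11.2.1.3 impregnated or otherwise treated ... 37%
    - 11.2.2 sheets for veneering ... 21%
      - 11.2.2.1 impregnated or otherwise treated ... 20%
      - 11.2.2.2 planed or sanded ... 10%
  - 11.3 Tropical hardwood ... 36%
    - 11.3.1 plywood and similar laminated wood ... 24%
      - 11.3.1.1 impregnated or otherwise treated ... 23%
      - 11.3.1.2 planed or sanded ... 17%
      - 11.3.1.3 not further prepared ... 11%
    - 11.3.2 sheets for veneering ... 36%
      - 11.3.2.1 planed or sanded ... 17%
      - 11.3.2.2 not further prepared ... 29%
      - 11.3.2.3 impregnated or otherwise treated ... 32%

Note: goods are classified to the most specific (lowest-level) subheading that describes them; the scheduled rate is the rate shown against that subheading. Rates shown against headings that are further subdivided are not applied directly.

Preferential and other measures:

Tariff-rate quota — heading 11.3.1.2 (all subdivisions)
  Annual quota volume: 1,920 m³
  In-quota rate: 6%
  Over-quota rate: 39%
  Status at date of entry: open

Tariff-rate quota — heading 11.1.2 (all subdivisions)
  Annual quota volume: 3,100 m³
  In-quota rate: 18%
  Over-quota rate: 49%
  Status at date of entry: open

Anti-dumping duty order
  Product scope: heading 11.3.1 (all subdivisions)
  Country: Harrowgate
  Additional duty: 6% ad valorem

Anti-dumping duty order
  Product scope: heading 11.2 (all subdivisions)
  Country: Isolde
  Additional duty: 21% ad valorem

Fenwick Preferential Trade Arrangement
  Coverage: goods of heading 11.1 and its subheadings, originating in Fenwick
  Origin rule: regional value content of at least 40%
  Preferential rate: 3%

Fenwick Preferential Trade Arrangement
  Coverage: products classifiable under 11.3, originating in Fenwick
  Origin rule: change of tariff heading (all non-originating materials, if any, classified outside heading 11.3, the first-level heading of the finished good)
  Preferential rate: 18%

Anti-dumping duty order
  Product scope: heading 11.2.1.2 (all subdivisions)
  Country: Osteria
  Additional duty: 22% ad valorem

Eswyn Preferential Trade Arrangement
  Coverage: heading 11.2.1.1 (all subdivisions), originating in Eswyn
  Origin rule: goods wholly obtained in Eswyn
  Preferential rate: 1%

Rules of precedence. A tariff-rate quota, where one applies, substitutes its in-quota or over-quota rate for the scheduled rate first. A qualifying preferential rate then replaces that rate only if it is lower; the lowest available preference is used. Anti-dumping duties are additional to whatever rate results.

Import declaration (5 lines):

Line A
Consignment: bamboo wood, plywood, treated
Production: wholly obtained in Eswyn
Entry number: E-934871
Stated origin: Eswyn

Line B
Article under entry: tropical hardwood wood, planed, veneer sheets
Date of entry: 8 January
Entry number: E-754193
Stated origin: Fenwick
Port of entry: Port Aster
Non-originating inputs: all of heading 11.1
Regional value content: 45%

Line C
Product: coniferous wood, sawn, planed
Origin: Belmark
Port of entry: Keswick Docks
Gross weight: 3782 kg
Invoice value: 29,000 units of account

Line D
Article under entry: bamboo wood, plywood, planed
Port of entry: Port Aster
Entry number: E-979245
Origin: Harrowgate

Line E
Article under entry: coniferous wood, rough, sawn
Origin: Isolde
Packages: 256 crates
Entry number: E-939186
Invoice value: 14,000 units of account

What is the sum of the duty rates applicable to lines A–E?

109%

Line A: bamboo → 11.2; plywood → 11.2.1; treated → 11.2.1.3. Scheduled 37%. Eswyn agreement on 11.2.1.1: 11.2.1.3 not covered. → 37%.
Line B: tropical hardwood → 11.3; veneer sheets → 11.3.2; planed → 11.3.2.1. Scheduled 17%. Fenwick agreement on 11.1: 11.3.2.1 not covered; Fenwick agreement on 11.3: CTH met → 18% available; preference 18% not lower than 17% → no reduction. → 17%.
Line C: coniferous → 11.1; sawn → 11.1.2; planed → 11.1.2.3. Scheduled 24%. quota on 11.1.2 open → in-quota 18%. → 18%.
Line D: bamboo → 11.2; plywood → 11.2.1; planed → 11.2.1.2. Scheduled 19%. No special measure applies. → 19%.
Line E: coniferous → 11.1; sawn → 11.1.2; rough → 11.1.2.1. Scheduled 32%. quota on 11.1.2 open → in-quota 18%. → 18%.
Sum: 37% + 17% + 18% + 19% + 18% = 109%.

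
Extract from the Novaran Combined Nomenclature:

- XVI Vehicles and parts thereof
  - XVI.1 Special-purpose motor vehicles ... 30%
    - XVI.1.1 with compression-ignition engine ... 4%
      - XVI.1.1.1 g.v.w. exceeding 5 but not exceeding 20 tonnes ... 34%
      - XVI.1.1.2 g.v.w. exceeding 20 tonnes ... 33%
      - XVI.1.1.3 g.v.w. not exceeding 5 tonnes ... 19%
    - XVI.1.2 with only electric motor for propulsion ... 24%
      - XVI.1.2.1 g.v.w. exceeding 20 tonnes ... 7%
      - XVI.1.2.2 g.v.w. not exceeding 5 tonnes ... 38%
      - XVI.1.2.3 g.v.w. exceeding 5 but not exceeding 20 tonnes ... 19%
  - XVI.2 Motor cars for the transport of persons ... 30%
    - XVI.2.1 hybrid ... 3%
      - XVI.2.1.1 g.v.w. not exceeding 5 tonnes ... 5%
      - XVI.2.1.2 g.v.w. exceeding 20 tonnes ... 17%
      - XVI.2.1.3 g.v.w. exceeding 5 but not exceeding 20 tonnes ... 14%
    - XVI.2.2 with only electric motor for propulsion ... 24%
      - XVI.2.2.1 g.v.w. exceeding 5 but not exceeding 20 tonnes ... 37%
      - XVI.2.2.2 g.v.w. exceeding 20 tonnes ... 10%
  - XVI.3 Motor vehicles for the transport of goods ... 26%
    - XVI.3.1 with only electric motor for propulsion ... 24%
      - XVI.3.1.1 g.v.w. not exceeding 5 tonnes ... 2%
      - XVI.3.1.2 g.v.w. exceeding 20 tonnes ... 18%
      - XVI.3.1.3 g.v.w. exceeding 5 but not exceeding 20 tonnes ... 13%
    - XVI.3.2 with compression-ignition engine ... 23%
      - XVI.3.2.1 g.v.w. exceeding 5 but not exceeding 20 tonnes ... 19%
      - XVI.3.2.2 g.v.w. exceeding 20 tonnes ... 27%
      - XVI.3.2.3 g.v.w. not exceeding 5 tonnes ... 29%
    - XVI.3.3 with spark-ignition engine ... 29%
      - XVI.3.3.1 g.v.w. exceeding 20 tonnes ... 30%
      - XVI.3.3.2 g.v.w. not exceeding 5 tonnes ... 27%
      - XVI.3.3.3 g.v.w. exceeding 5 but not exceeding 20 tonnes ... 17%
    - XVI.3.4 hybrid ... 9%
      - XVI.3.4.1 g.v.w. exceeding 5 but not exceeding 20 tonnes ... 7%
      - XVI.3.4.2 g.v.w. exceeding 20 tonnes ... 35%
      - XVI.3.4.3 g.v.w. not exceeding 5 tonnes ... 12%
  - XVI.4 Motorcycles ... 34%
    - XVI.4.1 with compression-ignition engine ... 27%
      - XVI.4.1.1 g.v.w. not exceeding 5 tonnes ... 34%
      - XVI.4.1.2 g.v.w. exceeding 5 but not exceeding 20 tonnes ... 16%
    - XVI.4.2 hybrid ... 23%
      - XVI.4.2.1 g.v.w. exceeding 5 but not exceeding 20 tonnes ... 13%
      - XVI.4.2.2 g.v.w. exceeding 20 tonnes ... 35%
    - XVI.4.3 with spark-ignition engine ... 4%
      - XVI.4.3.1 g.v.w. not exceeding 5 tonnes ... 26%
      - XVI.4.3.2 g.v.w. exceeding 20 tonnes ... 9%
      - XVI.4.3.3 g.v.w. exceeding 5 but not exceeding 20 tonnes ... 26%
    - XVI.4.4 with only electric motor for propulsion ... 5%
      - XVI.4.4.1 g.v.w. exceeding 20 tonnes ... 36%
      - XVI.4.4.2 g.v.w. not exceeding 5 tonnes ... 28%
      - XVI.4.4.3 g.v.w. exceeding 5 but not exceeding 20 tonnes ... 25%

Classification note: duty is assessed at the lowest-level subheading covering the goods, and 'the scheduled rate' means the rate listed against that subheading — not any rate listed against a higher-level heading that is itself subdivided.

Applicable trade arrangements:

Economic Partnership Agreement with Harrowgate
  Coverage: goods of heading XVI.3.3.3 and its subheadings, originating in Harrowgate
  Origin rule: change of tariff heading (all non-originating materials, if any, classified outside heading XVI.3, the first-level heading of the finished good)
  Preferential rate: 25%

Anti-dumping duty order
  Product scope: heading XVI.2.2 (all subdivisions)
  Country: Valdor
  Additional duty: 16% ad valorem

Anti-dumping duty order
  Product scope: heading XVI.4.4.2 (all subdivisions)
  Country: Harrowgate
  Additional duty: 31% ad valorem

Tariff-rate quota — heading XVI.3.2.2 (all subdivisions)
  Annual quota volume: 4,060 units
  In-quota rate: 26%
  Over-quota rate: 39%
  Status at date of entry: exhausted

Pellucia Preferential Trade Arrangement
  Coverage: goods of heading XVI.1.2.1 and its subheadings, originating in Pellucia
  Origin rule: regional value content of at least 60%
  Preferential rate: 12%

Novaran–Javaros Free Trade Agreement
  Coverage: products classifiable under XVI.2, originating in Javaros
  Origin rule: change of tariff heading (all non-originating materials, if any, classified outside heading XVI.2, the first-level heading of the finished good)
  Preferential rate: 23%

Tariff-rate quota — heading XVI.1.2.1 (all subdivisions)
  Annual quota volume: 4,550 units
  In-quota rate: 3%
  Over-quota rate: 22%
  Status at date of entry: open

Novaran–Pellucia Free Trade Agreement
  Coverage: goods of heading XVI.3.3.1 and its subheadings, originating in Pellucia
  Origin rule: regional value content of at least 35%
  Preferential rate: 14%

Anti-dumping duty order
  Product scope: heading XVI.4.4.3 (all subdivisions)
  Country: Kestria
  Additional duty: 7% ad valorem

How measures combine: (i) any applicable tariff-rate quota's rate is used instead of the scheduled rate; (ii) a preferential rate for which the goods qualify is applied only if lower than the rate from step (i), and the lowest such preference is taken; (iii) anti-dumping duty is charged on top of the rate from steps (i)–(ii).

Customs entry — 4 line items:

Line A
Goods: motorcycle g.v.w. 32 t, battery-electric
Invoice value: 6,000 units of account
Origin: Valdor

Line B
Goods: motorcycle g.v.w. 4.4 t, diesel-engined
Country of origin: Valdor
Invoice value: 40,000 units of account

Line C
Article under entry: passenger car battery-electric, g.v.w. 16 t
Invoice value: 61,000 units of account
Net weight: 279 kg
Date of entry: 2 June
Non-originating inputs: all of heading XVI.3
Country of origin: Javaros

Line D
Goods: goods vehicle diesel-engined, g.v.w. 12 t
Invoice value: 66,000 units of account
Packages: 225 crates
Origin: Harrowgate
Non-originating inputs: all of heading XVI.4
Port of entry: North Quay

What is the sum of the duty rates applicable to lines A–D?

Line A: motorcycle → XVI.4; battery-electric → XVI.4.4; g.v.w. 32 t → XVI.4.4.1. Scheduled 36%. No special measure applies. → 36%.
Line B: motorcycle → XVI.4; diesel-engined → XVI.4.1; g.v.w. 4.4 t → XVI.4.1.1. Scheduled 34%. No special measure applies. → 34%.
Line C: passenger car → XVI.2; battery-electric → XVI.2.2; g.v.w. 16 t → XVI.2.2.1. Scheduled 37%. Javaros agreement on XVI.2: CTH met → 23% available; preferential 23%. → 23%.
Line D: goods vehicle → XVI.3; diesel-engined → XVI.3.2; g.v.w. 12 t → XVI.3.2.1. Scheduled 19%. Harrowgate agreement on XVI.3.3.3: XVI.3.2.1 not covered. → 19%.
Sum: 36% + 34% + 23% + 19% = 112%.

112%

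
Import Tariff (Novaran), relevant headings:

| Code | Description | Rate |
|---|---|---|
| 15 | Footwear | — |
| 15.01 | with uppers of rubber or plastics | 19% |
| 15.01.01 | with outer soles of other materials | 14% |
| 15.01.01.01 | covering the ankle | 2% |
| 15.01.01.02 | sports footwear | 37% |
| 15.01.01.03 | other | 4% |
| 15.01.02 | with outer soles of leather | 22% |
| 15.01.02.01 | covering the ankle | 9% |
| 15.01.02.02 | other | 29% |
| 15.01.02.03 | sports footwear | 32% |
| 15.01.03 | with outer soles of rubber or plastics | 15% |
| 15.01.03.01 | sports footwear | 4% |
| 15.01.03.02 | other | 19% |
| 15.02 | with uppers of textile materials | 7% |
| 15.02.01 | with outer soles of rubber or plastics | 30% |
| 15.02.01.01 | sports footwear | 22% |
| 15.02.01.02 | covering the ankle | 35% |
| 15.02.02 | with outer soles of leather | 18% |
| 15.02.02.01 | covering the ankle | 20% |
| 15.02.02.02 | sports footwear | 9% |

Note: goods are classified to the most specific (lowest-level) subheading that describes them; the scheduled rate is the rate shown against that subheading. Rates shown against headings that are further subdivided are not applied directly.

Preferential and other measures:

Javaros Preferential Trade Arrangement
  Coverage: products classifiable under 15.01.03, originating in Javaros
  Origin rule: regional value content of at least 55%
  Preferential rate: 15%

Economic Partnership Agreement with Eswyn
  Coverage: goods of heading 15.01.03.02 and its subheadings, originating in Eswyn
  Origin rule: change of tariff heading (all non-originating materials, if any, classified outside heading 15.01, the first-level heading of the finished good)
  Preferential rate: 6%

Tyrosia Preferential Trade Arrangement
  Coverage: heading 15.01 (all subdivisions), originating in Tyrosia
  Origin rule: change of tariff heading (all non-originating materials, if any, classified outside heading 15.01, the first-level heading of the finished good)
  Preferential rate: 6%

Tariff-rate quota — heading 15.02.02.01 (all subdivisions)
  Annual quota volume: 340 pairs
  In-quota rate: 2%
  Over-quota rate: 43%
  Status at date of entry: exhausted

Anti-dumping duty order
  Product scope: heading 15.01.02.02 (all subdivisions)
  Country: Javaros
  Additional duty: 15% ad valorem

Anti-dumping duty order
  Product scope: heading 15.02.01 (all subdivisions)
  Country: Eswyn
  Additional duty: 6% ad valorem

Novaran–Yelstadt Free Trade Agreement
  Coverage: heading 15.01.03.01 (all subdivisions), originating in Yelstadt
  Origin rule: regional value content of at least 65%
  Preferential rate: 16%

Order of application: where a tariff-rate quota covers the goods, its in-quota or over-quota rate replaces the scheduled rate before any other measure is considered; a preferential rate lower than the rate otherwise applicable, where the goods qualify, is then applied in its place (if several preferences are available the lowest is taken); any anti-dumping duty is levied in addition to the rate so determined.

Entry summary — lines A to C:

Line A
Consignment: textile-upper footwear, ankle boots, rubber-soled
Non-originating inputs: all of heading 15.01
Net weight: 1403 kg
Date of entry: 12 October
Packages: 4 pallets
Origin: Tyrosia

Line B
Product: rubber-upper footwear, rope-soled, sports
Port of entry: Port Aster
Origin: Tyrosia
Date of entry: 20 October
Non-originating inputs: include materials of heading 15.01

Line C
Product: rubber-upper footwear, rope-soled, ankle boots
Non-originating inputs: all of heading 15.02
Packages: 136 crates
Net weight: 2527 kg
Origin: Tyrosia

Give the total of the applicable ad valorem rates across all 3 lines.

Line A: textile-upper → 15.02; rubber-soled → 15.02.01; ankle boots → 15.02.01.02. Scheduled 35%. Tyrosia agreement on 15.01: 15.02.01.02 not covered. → 35%.
Line B: rubber-upper → 15.01; rope-soled → 15.01.01; sports → 15.01.01.02. Scheduled 37%. Tyrosia agreement on 15.01: CTH not met. → 37%.
Line C: rubber-upper → 15.01; rope-soled → 15.01.01; ankle boots → 15.01.01.01. Scheduled 2%. Tyrosia agreement on 15.01: CTH met → 6% available; preference 6% not lower than 2% → no reduction. → 2%.
Sum: 35% + 37% + 2% = 74%.

74%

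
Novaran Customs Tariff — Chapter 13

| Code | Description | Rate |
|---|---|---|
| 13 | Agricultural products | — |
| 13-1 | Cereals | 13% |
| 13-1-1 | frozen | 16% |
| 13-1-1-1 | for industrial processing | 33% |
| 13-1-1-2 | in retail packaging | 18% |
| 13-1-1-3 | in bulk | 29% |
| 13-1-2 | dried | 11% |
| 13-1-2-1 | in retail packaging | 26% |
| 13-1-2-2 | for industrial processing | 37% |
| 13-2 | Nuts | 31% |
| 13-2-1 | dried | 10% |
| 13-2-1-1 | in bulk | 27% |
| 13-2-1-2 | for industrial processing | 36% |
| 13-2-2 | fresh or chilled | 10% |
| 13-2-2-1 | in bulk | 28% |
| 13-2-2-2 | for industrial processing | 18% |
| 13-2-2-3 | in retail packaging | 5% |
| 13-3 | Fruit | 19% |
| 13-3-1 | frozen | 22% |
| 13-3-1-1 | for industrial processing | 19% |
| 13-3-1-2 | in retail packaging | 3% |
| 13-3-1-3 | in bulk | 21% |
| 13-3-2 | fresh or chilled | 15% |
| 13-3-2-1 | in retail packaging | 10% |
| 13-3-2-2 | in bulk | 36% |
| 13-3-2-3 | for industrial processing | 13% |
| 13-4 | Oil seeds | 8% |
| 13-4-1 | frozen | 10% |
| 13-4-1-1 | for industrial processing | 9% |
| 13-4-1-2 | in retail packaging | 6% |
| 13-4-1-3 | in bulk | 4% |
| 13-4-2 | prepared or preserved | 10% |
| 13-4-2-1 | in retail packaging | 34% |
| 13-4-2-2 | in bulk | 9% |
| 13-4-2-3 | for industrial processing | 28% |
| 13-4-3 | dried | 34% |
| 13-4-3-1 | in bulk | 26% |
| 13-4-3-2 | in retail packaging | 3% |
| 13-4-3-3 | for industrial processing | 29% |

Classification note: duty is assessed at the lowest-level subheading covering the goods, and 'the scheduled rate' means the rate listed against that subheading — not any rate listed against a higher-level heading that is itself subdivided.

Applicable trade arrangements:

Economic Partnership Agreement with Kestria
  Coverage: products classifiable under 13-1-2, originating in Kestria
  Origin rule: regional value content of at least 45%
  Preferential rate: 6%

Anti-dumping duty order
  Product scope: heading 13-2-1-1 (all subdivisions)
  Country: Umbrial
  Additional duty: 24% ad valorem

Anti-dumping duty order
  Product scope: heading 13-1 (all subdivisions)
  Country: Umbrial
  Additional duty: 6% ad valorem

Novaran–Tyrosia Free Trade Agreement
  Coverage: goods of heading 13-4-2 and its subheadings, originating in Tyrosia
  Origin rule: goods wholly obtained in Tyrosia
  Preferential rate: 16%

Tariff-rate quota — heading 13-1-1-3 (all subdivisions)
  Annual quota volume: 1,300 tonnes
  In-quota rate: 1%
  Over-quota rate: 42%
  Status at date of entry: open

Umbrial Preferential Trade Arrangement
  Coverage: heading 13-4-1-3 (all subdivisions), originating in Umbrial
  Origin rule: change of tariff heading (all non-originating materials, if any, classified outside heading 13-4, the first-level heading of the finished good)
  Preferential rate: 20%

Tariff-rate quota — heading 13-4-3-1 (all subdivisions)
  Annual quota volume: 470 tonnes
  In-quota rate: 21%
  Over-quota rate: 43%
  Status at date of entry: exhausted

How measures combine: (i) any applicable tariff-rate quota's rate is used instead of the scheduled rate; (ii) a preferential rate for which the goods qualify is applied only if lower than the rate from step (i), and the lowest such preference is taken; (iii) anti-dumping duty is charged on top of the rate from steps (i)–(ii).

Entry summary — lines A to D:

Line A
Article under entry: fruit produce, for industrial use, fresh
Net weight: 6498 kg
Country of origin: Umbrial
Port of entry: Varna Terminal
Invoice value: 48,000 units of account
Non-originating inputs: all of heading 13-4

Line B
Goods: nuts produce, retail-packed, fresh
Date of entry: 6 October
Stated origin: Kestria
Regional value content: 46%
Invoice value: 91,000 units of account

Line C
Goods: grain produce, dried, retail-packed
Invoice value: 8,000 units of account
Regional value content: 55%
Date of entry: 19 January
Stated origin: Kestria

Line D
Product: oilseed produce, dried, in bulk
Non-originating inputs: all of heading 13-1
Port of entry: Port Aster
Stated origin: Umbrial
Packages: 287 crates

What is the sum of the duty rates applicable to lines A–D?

67%

Line A: fruit → 13-3; fresh → 13-3-2; for industrial use → 13-3-2-3. Scheduled 13%. Umbrial agreement on 13-4-1-3: 13-3-2-3 not covered. → 13%.
Line B: nuts → 13-2; fresh → 13-2-2; retail-packed → 13-2-2-3. Scheduled 5%. Kestria agreement on 13-1-2: 13-2-2-3 not covered. → 5%.
Line C: grain → 13-1; dried → 13-1-2; retail-packed → 13-1-2-1. Scheduled 26%. Kestria agreement on 13-1-2: RVC ≥ 45% → 6% available; preferential 6%. → 6%.
Line D: oilseed → 13-4; dried → 13-4-3; in bulk → 13-4-3-1. Scheduled 26%. quota on 13-4-3-1 exhausted → over-quota 43%; Umbrial agreement on 13-4-1-3: 13-4-3-1 not covered. → 43%.
Sum: 13% + 5% + 6% + 43% = 67%.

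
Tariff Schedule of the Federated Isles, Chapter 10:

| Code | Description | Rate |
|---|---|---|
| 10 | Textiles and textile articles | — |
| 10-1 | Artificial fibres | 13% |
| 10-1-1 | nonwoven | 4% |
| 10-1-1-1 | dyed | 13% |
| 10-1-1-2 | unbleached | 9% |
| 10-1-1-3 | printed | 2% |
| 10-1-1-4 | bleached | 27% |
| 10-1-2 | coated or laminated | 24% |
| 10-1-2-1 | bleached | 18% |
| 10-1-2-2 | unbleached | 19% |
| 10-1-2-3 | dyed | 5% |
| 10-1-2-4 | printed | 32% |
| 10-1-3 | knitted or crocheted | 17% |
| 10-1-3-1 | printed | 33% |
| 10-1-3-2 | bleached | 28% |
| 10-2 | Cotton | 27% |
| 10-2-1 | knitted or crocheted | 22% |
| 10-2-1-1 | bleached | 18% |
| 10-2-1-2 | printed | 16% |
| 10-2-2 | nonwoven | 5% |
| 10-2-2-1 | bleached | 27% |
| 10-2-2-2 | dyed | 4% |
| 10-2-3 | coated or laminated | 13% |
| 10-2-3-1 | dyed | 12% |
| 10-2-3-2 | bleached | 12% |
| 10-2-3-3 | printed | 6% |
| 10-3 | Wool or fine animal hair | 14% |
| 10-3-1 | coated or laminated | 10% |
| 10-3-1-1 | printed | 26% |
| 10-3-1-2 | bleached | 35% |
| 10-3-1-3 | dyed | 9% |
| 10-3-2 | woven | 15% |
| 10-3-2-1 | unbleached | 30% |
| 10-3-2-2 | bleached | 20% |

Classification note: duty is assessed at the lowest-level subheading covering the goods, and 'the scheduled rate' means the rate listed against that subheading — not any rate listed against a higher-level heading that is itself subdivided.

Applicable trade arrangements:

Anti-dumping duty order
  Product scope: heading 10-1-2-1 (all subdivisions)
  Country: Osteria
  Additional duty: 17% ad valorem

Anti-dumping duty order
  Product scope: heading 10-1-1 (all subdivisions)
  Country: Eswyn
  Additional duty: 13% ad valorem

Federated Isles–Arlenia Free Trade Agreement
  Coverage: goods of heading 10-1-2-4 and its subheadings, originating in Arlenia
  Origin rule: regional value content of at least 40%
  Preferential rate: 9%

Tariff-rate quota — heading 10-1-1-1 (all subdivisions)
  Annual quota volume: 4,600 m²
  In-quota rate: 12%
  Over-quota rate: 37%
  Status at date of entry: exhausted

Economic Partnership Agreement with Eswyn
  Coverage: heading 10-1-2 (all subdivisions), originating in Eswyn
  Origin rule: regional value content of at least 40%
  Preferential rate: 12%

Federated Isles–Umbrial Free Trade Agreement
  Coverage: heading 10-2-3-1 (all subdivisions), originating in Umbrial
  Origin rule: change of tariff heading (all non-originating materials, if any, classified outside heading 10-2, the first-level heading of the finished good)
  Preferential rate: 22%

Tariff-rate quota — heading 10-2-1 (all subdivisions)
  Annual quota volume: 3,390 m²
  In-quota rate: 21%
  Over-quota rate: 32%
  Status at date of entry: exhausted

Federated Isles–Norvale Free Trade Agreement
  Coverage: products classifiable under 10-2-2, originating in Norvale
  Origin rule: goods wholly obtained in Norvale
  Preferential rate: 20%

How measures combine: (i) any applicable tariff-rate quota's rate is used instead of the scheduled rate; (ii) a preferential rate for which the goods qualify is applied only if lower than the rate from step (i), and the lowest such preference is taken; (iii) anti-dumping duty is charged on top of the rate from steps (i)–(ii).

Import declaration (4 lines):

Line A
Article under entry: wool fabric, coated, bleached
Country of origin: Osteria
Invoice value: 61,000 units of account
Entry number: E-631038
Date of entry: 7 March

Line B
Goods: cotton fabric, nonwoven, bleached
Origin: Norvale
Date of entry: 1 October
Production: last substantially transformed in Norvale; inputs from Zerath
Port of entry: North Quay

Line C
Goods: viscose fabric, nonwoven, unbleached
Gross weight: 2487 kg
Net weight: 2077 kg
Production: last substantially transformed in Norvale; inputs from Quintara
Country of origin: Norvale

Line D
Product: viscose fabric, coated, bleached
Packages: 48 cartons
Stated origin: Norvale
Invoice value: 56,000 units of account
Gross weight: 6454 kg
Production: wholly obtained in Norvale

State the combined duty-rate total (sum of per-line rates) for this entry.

89%

Line A: wool → 10-3; coated → 10-3-1; bleached → 10-3-1-2. Scheduled 35%. No special measure applies. → 35%.
Line B: cotton → 10-2; nonwoven → 10-2-2; bleached → 10-2-2-1. Scheduled 27%. Norvale agreement on 10-2-2: not wholly obtained. → 27%.
Line C: viscose → 10-1; nonwoven → 10-1-1; unbleached → 10-1-1-2. Scheduled 9%. Norvale agreement on 10-2-2: 10-1-1-2 not covered. → 9%.
Line D: viscose → 10-1; coated → 10-1-2; bleached → 10-1-2-1. Scheduled 18%. Norvale agreement on 10-2-2: 10-1-2-1 not covered. → 18%.
Sum: 35% + 27% + 9% + 18% = 89%.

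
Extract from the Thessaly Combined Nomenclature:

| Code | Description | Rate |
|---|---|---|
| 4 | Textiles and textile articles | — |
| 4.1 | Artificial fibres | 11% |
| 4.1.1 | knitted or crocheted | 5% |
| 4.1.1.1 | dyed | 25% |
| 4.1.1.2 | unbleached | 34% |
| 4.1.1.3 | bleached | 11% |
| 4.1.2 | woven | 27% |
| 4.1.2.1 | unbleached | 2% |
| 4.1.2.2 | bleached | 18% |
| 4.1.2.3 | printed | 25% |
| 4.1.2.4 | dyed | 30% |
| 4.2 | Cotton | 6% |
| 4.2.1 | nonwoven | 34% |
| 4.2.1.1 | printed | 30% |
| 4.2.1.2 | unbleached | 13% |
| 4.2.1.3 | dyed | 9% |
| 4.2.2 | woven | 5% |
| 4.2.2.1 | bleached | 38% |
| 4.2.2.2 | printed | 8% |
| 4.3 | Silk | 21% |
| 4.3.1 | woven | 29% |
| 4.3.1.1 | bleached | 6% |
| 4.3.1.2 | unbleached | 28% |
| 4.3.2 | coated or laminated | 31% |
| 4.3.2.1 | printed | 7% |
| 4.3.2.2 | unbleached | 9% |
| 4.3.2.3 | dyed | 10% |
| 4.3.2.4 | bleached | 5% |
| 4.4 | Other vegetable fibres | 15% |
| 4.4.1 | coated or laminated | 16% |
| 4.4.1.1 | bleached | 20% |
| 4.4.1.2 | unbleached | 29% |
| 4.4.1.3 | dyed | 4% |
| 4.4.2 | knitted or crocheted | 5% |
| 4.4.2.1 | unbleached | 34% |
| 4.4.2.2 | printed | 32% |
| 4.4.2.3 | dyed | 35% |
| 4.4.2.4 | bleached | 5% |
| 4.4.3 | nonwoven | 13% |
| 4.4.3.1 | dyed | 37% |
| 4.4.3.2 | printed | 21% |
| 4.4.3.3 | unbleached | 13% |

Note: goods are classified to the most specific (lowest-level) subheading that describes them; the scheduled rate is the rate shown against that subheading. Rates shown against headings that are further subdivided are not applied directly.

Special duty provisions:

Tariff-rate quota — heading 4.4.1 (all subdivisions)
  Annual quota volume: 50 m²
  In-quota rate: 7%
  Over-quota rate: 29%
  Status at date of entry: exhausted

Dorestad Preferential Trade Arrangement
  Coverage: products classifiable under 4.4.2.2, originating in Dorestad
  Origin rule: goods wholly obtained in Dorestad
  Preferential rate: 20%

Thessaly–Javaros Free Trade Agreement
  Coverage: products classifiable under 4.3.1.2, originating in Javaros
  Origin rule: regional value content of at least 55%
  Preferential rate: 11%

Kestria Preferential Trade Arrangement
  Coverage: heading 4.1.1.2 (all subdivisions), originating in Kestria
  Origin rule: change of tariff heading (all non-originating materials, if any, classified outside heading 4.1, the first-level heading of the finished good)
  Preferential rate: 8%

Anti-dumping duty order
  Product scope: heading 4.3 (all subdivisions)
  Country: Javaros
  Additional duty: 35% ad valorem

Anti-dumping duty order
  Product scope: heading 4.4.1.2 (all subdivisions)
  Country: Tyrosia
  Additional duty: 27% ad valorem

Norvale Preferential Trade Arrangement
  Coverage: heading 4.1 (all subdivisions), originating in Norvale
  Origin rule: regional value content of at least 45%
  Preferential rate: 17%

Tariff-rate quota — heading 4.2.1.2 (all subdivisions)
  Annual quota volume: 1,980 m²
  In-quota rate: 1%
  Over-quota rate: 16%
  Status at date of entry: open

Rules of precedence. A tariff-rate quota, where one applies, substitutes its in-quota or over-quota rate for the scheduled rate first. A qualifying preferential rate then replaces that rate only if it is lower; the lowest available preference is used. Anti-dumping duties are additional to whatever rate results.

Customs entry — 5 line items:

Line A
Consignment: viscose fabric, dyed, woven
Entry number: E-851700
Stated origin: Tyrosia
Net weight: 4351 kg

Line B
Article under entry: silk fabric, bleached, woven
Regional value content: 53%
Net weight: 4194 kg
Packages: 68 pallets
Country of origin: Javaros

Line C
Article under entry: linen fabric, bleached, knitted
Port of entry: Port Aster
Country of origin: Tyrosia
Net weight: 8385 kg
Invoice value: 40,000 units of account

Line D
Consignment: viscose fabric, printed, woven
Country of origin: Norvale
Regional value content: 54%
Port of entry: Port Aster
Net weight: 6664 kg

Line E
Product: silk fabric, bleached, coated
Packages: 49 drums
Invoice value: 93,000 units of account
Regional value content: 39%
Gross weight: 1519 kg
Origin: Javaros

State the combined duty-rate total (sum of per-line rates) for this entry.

Line A: viscose → 4.1; woven → 4.1.2; dyed → 4.1.2.4. Scheduled 30%. No special measure applies. → 30%.
Line B: silk → 4.3; woven → 4.3.1; bleached → 4.3.1.1. Scheduled 6%. Javaros agreement on 4.3.1.2: 4.3.1.1 not covered; anti-dumping (Javaros, 4.3): +35%; total 6% + 35% = 41%. → 41%.
Line C: linen → 4.4; knitted → 4.4.2; bleached → 4.4.2.4. Scheduled 5%. No special measure applies. → 5%.
Line D: viscose → 4.1; woven → 4.1.2; printed → 4.1.2.3. Scheduled 25%. Norvale agreement on 4.1: RVC ≥ 45% → 17% available; preferential 17%. → 17%.
Line E: silk → 4.3; coated → 4.3.2; bleached → 4.3.2.4. Scheduled 5%. Javaros agreement on 4.3.1.2: 4.3.2.4 not covered; anti-dumping (Javaros, 4.3): +35%; total 5% + 35% = 40%. → 40%.
Sum: 30% + 41% + 5% + 17% + 40% = 133%.

133%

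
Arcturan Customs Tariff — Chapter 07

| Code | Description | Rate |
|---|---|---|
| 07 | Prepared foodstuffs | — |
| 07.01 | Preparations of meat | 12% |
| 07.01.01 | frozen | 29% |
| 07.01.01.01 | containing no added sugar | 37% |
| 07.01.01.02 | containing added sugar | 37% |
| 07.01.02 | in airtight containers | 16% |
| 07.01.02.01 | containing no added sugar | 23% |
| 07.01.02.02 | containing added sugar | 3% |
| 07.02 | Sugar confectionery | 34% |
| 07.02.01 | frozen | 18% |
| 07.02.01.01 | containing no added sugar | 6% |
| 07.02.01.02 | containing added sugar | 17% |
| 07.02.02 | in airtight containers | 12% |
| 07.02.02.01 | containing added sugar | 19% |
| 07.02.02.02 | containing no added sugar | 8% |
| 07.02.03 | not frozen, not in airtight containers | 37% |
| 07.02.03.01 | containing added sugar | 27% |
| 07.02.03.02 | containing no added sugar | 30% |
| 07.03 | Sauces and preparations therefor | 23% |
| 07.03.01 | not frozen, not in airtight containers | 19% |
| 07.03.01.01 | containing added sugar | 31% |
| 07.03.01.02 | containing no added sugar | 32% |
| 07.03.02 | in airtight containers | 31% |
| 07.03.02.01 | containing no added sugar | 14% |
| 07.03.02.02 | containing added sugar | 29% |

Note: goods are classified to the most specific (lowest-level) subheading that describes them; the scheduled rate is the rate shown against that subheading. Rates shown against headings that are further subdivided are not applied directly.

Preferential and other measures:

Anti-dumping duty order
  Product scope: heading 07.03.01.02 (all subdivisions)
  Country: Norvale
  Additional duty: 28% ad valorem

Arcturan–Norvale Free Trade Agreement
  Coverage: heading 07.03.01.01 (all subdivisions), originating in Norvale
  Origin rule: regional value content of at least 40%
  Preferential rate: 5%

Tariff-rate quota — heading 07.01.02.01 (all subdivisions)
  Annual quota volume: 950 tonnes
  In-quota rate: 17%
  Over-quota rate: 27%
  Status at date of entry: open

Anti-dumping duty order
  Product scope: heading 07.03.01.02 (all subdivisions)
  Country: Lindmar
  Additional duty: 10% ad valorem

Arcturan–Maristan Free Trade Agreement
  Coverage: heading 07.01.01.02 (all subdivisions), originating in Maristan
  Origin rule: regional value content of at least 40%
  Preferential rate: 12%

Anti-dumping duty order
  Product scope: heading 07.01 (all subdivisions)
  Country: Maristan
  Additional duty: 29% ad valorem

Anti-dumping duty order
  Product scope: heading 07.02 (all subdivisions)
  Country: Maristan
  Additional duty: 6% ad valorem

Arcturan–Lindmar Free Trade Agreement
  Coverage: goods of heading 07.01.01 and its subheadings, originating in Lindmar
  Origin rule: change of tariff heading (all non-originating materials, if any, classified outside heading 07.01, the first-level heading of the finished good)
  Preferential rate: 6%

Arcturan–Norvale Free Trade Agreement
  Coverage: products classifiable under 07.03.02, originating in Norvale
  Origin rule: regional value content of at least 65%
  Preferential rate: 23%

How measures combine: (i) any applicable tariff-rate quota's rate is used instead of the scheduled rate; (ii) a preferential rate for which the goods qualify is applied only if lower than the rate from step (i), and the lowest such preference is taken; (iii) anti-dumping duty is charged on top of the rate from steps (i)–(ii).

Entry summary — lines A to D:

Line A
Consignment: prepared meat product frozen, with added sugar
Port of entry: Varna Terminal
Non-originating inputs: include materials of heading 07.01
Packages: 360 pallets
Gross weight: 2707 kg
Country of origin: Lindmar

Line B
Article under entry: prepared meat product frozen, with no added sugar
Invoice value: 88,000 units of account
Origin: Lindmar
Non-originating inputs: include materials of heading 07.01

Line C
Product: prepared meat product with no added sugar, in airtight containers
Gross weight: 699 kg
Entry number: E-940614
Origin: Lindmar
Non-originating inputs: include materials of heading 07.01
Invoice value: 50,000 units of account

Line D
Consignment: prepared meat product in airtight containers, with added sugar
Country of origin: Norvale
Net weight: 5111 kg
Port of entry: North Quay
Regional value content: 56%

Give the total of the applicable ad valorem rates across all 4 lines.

Line A: prepared meat product → 07.01; frozen → 07.01.01; with added sugar → 07.01.01.02. Scheduled 37%. Lindmar agreement on 07.01.01: CTH not met. → 37%.
Line B: prepared meat product → 07.01; frozen → 07.01.01; with no added sugar → 07.01.01.01. Scheduled 37%. Lindmar agreement on 07.01.01: CTH not met. → 37%.
Line C: prepared meat product → 07.01; in airtight containers → 07.01.02; with no added sugar → 07.01.02.01. Scheduled 23%. quota on 07.01.02.01 open → in-quota 17%; Lindmar agreement on 07.01.01: 07.01.02.01 not covered. → 17%.
Line D: prepared meat product → 07.01; in airtight containers → 07.01.02; with added sugar → 07.01.02.02. Scheduled 3%. Norvale agreement on 07.03.01.01: 07.01.02.02 not covered; Norvale agreement on 07.03.02: 07.01.02.02 not covered. → 3%.
Sum: 37% + 37% + 17% + 3% = 94%.

94%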